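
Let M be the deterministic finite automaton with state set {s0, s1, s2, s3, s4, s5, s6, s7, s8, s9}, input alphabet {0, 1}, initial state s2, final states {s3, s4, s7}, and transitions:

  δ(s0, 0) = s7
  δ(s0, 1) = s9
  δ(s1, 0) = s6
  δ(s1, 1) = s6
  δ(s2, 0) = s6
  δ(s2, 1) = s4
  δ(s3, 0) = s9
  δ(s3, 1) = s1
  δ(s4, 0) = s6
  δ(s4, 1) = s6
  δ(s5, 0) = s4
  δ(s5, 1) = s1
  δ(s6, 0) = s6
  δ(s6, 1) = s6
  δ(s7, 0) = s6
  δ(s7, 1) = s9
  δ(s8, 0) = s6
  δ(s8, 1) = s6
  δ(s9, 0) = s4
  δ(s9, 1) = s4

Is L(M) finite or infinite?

The useful states (reachable from s2 and able to reach an accepting state) are {s2, s4}.
Restricted to these states the transition graph has no cycle, so every accepting path has bounded length and L is finite.

finite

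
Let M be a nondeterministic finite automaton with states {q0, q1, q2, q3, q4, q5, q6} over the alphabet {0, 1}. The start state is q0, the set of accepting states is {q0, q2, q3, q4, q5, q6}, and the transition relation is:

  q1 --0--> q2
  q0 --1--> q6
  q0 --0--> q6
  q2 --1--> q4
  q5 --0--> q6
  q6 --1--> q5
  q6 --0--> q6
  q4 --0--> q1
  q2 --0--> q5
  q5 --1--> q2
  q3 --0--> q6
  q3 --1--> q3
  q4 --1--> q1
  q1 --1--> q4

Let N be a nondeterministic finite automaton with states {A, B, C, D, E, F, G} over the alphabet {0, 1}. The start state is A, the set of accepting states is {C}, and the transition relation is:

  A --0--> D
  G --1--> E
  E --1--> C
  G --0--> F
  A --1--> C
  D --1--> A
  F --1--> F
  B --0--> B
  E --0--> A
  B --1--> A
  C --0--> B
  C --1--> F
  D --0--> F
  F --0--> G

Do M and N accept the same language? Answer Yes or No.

The empty string ε is accepted by M but rejected by N.
So L(M) ≠ L(N).

No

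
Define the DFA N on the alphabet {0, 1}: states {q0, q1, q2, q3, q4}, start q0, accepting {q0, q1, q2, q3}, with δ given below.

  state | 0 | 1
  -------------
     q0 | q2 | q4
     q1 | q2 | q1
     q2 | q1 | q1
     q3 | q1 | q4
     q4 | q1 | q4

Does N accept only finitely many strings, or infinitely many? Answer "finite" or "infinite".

infinite

State q1 is reachable from the start and can reach an accepting state, and it lies on the cycle q1 → q1.
Traversing that cycle any number of times yields accepted strings of unbounded length, so the language is infinite.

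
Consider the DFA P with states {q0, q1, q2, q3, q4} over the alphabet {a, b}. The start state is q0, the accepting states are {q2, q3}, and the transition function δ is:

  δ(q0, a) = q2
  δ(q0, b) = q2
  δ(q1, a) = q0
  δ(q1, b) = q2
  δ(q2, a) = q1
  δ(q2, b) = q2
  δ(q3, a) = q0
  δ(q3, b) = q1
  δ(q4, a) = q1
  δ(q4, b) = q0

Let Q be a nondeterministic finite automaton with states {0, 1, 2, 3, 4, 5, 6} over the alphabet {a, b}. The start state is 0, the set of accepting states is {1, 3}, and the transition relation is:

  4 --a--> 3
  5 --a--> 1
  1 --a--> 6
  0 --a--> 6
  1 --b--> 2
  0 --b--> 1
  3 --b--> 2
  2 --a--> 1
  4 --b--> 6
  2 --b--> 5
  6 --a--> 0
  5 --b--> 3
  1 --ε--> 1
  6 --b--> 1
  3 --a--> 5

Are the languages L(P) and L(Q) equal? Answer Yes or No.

The string a is accepted by P but rejected by Q.
So L(P) ≠ L(Q).

No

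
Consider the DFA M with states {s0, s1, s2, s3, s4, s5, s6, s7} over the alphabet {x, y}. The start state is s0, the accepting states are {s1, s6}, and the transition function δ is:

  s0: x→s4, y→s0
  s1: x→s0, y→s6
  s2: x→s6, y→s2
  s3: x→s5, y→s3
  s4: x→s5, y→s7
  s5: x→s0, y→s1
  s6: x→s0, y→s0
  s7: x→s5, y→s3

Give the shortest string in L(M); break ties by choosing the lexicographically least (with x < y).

A breadth-first search from s0 reaches an accepting state first via the path s0 → s4 → s5 → s1 on input xxy.
No string of length < 3 is accepted (BFS exhausts all shorter strings without reaching an accepting state), and xxy is the lexicographically least accepting string of length 3.

xxy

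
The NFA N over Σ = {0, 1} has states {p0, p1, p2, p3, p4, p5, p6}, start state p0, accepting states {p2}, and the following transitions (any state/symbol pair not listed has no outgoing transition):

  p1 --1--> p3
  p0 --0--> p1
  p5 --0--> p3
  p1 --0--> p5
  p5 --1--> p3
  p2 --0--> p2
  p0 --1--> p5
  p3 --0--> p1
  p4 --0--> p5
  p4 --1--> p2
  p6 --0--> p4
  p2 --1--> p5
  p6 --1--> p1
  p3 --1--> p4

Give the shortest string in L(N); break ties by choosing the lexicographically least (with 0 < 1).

0111

A breadth-first search from p0 reaches an accepting state first via the path p0 → p1 → p3 → p4 → p2 on input 0111.
No string of length < 4 is accepted (BFS exhausts all shorter strings without reaching an accepting state), and 0111 is the lexicographically least accepting string of length 4.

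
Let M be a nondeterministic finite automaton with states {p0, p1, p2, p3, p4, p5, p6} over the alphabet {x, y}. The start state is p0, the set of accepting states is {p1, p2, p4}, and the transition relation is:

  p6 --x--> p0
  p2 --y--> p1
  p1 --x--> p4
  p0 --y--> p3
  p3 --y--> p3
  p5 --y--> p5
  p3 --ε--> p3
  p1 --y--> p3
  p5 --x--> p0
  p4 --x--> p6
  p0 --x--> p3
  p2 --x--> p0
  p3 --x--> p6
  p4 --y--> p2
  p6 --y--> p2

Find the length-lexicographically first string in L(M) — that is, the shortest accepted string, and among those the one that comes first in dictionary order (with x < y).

xxy

A breadth-first search from p0 reaches an accepting state first via the path p0 → p3 → p6 → p2 on input xxy.
No string of length < 3 is accepted (BFS exhausts all shorter strings without reaching an accepting state), and xxy is the lexicographically least accepting string of length 3.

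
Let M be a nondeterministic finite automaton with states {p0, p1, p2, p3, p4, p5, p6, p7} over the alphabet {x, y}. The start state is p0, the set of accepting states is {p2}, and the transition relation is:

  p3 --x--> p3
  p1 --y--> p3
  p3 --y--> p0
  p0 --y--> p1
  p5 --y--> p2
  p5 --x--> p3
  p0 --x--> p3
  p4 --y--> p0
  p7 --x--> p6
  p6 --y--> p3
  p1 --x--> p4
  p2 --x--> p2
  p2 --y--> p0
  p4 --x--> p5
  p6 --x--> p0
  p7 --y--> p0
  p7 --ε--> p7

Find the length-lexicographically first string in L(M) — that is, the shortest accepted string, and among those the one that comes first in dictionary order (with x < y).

yxxy

A breadth-first search from p0 reaches an accepting state first via the path p0 → p1 → p4 → p5 → p2 on input yxxy.
No string of length < 4 is accepted (BFS exhausts all shorter strings without reaching an accepting state), and yxxy is the lexicographically least accepting string of length 4.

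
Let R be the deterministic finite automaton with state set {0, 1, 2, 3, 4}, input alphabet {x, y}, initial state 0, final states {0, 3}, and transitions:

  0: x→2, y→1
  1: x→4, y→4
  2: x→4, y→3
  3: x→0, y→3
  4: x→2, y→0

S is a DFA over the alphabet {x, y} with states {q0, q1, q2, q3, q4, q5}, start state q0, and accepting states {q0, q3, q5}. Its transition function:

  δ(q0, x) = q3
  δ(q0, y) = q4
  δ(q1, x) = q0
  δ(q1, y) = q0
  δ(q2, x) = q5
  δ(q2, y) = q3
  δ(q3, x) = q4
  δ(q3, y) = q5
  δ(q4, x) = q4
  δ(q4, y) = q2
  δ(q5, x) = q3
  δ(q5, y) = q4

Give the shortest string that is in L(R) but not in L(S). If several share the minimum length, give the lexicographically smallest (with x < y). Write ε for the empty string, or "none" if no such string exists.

The string xxy is accepted by R but not by S.
No shorter string lies in the difference, and xxy is the lexicographically first length-3 string in L(R) \ L(S).

xxy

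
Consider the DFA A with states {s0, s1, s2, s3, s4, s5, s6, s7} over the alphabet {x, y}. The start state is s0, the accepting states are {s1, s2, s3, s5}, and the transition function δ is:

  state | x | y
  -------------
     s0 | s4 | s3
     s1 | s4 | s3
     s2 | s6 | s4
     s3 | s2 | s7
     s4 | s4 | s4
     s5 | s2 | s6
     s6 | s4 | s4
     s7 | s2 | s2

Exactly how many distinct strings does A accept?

4

The useful subgraph on states {s0, s2, s3, s7} is acyclic, so L(A) is finite; the longest accepting path visits 4 useful states, giving maximum string length 3.
Counting accepting paths from s0 by length: 1 of length 1, 1 of length 2, 2 of length 3. Total 4.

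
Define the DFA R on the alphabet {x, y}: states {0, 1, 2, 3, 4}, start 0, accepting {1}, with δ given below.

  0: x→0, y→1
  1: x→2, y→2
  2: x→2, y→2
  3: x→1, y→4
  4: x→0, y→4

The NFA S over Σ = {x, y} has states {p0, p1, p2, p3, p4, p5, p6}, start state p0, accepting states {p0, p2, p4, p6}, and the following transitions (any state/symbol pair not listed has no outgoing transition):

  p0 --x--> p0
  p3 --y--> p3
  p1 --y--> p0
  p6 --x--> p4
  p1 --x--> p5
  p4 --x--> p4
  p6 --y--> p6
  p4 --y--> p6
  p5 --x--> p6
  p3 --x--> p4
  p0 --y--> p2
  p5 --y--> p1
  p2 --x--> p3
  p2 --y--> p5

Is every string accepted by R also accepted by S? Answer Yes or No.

Yes

Exploring the product automaton R × S from the start pair (0, p0), following both machines on each input symbol, reaches 9 state pairs: (0, p0), (1, p2), (2, p3), (2, p5), (2, p4), (2, p6), (2, p1), (2, p0), (2, p2).
R accepts in {1} and S accepts in {p0, p2, p4, p6}. The reachable pairs whose R-component is accepting are (1, p2); in each of them the S-component is accepting too, so the product for L(R) \ L(S) (R-component accepting, S-component rejecting) has no reachable accepting pair and the difference is empty.
Hence every string in L(R) is also in L(S).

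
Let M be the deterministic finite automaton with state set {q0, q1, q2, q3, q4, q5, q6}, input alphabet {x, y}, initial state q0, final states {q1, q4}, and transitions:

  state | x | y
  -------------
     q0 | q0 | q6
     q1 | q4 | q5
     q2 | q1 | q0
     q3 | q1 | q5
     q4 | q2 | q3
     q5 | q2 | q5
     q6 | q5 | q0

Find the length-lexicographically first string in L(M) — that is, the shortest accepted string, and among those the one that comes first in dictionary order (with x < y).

yxxx

A breadth-first search from q0 reaches an accepting state first via the path q0 → q6 → q5 → q2 → q1 on input yxxx.
No string of length < 4 is accepted (BFS exhausts all shorter strings without reaching an accepting state), and yxxx is the lexicographically least accepting string of length 4.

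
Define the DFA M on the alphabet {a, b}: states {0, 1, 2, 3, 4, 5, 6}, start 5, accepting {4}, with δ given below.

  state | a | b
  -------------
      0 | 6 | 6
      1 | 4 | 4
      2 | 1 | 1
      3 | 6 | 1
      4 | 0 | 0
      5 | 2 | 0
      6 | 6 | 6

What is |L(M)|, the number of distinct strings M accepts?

4

The useful subgraph on states {1, 2, 4, 5} is acyclic, so L(M) is finite; the longest accepting path visits 4 useful states, giving maximum string length 3.
Counting accepting paths from 5 by length: 4 of length 3. Total 4.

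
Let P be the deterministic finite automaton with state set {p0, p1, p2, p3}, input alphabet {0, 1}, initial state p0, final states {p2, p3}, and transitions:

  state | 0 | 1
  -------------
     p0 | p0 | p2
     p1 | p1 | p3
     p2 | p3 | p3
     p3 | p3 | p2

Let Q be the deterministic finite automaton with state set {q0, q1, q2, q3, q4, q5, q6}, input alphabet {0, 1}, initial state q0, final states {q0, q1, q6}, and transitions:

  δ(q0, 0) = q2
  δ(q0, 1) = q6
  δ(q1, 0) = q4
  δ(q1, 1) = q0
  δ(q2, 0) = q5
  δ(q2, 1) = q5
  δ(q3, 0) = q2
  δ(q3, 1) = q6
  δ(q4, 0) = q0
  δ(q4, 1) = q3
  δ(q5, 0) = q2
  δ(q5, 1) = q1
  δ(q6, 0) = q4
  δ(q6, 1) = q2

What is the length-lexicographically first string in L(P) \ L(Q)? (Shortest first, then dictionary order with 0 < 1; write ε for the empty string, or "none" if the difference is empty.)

01

The string 01 is accepted by P but not by Q.
No shorter string lies in the difference, and 01 is the lexicographically first length-2 string in L(P) \ L(Q).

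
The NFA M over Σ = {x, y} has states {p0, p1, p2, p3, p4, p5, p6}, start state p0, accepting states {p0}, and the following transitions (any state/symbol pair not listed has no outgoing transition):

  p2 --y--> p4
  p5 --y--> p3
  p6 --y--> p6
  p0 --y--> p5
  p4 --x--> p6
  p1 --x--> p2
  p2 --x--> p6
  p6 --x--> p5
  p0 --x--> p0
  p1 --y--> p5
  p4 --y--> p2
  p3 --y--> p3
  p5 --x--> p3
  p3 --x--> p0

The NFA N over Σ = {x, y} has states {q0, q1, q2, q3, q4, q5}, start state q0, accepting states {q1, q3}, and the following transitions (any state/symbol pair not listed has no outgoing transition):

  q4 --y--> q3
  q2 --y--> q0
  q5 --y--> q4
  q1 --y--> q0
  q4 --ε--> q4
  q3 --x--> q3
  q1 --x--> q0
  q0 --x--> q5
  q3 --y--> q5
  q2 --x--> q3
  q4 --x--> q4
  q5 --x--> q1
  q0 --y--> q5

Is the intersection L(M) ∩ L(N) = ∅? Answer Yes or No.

The string xx is accepted by both M and N.
Hence L(M) ∩ L(N) ≠ ∅.

No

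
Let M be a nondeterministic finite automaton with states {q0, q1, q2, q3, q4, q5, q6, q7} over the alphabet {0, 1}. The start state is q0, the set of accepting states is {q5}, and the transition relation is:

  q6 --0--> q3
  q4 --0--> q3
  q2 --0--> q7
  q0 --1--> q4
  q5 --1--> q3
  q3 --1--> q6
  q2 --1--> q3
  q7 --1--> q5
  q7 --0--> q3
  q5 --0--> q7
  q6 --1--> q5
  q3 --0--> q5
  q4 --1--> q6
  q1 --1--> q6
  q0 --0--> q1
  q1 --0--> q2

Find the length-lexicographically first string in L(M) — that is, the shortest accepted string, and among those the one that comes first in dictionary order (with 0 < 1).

011

A breadth-first search from q0 reaches an accepting state first via the path q0 → q1 → q6 → q5 on input 011.
No string of length < 3 is accepted (BFS exhausts all shorter strings without reaching an accepting state), and 011 is the lexicographically least accepting string of length 3.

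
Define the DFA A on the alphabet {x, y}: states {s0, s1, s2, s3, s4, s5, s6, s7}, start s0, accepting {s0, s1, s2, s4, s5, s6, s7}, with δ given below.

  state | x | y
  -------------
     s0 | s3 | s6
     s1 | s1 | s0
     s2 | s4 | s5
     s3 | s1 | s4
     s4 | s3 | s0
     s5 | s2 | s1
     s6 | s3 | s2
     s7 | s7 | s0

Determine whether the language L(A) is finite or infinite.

infinite

State s0 is reachable from the start and can reach an accepting state, and it lies on the cycle s0 → s3 → s1 → s0.
Traversing that cycle any number of times yields accepted strings of unbounded length, so the language is infinite.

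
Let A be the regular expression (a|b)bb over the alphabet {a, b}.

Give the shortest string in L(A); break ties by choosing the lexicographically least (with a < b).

abb

By inspection of the expression, no string of length less than 3 matches, and abb is the lexicographically first match of length 3.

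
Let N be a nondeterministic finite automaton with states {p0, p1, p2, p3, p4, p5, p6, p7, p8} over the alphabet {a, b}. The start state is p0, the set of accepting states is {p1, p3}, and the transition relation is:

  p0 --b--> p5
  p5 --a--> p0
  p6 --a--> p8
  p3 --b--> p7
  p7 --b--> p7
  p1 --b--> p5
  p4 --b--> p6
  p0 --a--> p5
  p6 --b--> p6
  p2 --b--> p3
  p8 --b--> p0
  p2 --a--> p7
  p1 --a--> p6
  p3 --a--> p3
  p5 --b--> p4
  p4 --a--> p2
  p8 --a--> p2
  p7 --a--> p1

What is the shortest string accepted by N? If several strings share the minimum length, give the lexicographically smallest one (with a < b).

abab

A breadth-first search from p0 reaches an accepting state first via the path p0 → p5 → p4 → p2 → p3 on input abab.
No string of length < 4 is accepted (BFS exhausts all shorter strings without reaching an accepting state), and abab is the lexicographically least accepting string of length 4.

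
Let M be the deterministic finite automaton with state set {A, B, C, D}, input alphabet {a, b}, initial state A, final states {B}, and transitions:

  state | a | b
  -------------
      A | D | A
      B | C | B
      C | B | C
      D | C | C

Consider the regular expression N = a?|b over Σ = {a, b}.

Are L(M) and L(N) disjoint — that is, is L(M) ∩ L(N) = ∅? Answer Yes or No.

Yes

Converting the expression N to a DFA (subset construction, then merging equivalent states) gives the minimal DFA with states {n0, n1, n2}, start state n0, accepting states {n0, n1} and transitions n0: a→n1, b→n1; n1: a→n2, b→n2; n2: a→n2, b→n2.
Exploring the product automaton M × N from the start pair (A, n0), following both machines on each input symbol, reaches 7 state pairs: (A, n0), (D, n1), (A, n1), (C, n2), (D, n2), (A, n2), (B, n2).
M accepts in {B} and N accepts in {n0, n1}; no reachable pair has both components accepting, so no string drives both machines to acceptance simultaneously and L(M) ∩ L(N) = ∅.
So no string is accepted by both, and the intersection is empty.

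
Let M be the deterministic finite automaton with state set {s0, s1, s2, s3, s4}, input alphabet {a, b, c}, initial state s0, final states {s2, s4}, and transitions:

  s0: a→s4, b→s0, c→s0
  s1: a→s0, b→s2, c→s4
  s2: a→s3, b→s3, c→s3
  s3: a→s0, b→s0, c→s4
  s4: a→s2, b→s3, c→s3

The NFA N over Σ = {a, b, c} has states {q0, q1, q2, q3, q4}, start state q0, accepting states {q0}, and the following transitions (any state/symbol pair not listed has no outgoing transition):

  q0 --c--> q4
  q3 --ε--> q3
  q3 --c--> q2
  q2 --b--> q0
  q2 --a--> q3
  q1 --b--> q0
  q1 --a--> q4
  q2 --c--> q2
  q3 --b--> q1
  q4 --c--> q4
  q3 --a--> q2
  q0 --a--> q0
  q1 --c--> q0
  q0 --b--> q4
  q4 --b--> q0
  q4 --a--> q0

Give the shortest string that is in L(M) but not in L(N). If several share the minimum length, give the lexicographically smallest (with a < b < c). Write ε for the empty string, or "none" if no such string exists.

The string abc is accepted by M but not by N.
No shorter string lies in the difference, and abc is the lexicographically first length-3 string in L(M) \ L(N).

abc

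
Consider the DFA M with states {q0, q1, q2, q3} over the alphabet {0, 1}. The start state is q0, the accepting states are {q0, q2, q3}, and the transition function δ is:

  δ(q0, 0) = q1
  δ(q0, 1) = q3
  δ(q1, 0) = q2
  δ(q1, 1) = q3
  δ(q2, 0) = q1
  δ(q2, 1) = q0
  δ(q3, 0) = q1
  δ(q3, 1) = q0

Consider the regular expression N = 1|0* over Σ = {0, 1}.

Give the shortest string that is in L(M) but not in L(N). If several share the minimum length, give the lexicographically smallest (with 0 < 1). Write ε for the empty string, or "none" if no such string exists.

01

The string 01 is accepted by M but not by N.
No shorter string lies in the difference, and 01 is the lexicographically first length-2 string in L(M) \ L(N).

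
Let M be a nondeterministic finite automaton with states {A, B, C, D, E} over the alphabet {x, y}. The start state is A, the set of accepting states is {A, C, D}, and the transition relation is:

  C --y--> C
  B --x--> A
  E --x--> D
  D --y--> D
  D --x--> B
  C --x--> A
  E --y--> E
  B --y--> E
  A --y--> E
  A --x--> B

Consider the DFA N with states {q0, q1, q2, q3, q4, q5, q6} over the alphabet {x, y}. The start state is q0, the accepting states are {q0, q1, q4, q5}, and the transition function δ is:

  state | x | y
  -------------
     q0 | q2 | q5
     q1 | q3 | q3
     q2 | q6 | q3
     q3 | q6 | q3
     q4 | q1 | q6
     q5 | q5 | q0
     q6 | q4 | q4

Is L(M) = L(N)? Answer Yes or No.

No

The string xx is accepted by M but rejected by N.
So L(M) ≠ L(N).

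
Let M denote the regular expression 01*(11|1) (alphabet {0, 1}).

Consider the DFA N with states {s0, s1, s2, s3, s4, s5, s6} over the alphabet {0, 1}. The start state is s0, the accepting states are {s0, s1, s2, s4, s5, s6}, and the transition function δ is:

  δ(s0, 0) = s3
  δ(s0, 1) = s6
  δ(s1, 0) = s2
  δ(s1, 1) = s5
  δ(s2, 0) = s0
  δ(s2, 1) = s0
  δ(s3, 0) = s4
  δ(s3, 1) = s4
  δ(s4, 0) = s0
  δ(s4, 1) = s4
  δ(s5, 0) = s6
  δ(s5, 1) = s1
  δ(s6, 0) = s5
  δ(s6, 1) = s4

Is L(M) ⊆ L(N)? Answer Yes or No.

Converting the expression M to a DFA (subset construction, then merging equivalent states) gives the minimal DFA with states {m0, m1, m2, m3}, start state m0, accepting states {m3} and transitions m0: 0→m1, 1→m2; m1: 0→m2, 1→m3; m2: 0→m2, 1→m2; m3: 0→m2, 1→m3.
Exploring the product automaton M × N from the start pair (m0, s0), following both machines on each input symbol, reaches 10 state pairs: (m0, s0), (m1, s3), (m2, s6), (m2, s4), (m3, s4), (m2, s5), (m2, s0), (m2, s1), (m2, s3), (m2, s2).
M accepts in {m3} and N accepts in {s0, s1, s2, s4, s5, s6}. The reachable pairs whose M-component is accepting are (m3, s4); in each of them the N-component is accepting too, so the product for L(M) \ L(N) (M-component accepting, N-component rejecting) has no reachable accepting pair and the difference is empty.
Hence every string in L(M) is also in L(N).

Yes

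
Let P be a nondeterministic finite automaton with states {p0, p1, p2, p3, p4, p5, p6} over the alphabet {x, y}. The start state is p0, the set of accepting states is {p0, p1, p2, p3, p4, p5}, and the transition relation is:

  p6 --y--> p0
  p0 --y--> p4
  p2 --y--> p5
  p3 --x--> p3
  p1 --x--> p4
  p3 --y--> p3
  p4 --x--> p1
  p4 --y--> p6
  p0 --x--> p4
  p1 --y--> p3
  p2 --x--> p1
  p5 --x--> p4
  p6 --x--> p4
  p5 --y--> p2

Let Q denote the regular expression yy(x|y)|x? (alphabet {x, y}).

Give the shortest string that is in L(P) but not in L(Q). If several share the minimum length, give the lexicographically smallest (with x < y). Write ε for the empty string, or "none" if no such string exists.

The string y is accepted by P but not by Q.
No shorter string lies in the difference, and y is the lexicographically first length-1 string in L(P) \ L(Q).

y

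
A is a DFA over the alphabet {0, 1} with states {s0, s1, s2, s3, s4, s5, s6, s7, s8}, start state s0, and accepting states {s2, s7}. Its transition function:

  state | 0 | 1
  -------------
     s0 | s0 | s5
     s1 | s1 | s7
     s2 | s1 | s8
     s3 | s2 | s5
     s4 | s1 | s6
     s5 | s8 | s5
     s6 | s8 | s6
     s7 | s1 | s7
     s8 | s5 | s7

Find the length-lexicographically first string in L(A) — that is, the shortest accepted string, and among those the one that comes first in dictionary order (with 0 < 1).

101

A breadth-first search from s0 reaches an accepting state first via the path s0 → s5 → s8 → s7 on input 101.
No string of length < 3 is accepted (BFS exhausts all shorter strings without reaching an accepting state), and 101 is the lexicographically least accepting string of length 3.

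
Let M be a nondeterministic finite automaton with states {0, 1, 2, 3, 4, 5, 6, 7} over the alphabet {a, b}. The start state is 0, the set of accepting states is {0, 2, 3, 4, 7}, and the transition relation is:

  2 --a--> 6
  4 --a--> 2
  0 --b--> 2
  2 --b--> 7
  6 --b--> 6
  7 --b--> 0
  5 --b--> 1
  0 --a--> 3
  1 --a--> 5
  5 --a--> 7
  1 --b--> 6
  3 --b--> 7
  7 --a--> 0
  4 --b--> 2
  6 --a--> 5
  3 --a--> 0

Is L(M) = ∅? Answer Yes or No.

No

The empty string ε is accepted: the run 0 ends in the accepting state 0.
Since at least one string is accepted, L(M) is not empty.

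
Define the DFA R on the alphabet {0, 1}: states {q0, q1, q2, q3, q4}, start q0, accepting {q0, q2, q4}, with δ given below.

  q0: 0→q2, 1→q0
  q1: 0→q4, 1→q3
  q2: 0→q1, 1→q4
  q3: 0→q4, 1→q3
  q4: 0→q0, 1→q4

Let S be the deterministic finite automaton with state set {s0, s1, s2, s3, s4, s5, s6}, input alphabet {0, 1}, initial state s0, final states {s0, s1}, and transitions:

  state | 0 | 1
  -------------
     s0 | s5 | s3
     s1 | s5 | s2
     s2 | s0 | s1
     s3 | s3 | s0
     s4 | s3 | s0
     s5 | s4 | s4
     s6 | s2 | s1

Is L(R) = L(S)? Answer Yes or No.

The string 0 is accepted by R but rejected by S.
So L(R) ≠ L(S).

No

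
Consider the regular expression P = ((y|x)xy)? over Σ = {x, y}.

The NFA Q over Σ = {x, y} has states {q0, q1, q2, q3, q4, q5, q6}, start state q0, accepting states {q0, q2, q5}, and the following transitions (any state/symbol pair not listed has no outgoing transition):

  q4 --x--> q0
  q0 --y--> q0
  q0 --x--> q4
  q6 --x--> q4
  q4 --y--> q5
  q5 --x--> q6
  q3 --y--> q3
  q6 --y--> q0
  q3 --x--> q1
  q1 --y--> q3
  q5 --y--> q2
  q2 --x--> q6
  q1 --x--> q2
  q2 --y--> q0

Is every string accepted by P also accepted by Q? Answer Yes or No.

Converting the expression P to a DFA (subset construction, then merging equivalent states) gives the minimal DFA with states {p0, p1, p2, p3, p4}, start state p0, accepting states {p0, p4} and transitions p0: x→p1, y→p1; p1: x→p2, y→p3; p2: x→p3, y→p4; p3: x→p3, y→p3; p4: x→p3, y→p3.
Exploring the product automaton P × Q from the start pair (p0, q0), following both machines on each input symbol, reaches 12 state pairs: (p0, q0), (p1, q4), (p1, q0), (p2, q0), (p3, q5), (p2, q4), (p3, q0), (p3, q4), (p4, q0), (p3, q6), (p3, q2), (p4, q5).
P accepts in {p0, p4} and Q accepts in {q0, q2, q5}. The reachable pairs whose P-component is accepting are (p0, q0), (p4, q0), (p4, q5); in each of them the Q-component is accepting too, so the product for L(P) \ L(Q) (P-component accepting, Q-component rejecting) has no reachable accepting pair and the difference is empty.
Hence every string in L(P) is also in L(Q).

Yes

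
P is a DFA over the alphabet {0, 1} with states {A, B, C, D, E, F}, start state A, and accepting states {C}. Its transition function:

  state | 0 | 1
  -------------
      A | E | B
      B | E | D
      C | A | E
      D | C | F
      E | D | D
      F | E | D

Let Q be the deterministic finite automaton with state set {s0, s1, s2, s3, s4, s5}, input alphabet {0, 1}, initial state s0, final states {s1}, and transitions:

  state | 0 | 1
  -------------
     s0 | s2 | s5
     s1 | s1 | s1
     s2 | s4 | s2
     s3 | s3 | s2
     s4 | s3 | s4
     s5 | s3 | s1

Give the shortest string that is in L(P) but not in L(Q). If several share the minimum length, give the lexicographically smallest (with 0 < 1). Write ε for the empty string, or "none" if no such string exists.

The string 000 is accepted by P but not by Q.
No shorter string lies in the difference, and 000 is the lexicographically first length-3 string in L(P) \ L(Q).

000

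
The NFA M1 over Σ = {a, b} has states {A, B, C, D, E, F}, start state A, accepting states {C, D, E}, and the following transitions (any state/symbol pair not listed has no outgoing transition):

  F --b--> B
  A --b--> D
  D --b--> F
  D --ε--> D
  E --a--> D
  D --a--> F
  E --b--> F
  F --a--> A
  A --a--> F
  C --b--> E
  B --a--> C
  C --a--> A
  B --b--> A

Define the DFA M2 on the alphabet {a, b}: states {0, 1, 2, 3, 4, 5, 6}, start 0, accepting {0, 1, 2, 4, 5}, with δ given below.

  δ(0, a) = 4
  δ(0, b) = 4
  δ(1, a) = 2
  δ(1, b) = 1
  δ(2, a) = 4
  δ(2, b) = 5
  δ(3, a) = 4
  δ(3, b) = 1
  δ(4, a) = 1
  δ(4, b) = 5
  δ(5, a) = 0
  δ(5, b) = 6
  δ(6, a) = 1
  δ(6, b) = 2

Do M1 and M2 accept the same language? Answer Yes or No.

The string baababbb is accepted by M1 but rejected by M2.
So L(M1) ≠ L(M2).

No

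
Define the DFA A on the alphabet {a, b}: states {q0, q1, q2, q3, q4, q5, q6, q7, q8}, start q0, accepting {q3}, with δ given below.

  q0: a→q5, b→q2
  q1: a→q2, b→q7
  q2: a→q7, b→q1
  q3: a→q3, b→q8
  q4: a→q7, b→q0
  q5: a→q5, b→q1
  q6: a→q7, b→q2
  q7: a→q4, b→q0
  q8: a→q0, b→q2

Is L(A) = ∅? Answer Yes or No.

Yes

The states reachable from the start state are {q0, q1, q2, q4, q5, q7}.
None of the accepting states {q3} is reachable, so no string is accepted and L(A) = ∅.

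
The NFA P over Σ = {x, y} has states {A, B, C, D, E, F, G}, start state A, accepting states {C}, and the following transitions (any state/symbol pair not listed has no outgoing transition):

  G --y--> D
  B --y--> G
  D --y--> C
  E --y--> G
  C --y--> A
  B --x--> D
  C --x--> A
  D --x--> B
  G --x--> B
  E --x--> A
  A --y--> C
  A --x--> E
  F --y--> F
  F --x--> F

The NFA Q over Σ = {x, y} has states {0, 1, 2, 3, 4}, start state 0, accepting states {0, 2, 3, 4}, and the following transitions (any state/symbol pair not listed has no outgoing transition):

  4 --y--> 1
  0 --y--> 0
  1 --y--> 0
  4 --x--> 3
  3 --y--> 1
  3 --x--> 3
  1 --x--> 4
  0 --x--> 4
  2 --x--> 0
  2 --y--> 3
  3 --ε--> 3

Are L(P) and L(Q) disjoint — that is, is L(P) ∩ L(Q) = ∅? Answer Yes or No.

The string y is accepted by both P and Q.
Hence L(P) ∩ L(Q) ≠ ∅.

No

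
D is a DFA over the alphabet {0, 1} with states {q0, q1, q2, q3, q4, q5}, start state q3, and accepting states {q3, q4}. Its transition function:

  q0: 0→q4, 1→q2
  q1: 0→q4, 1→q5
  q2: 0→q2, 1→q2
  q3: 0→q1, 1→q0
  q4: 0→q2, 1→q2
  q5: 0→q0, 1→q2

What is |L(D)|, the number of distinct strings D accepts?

4

The useful subgraph on states {q0, q1, q3, q4, q5} is acyclic, so L(D) is finite; the longest accepting path visits 5 useful states, giving maximum string length 4.
Counting accepting paths from q3 by length: 1 of length 0, 2 of length 2, 1 of length 4. Total 4.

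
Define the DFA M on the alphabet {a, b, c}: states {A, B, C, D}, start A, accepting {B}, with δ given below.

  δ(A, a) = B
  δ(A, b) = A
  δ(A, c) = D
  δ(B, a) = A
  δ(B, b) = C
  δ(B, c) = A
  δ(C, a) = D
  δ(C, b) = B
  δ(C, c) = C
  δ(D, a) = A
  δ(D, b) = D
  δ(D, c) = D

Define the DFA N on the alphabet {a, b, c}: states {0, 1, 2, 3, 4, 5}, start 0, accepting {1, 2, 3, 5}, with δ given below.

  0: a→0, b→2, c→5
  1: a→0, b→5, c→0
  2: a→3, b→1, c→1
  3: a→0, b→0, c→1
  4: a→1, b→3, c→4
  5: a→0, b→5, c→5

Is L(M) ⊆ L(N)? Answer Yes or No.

The string a is in L(M) but not in L(N).
So L(M) ⊄ L(N).

No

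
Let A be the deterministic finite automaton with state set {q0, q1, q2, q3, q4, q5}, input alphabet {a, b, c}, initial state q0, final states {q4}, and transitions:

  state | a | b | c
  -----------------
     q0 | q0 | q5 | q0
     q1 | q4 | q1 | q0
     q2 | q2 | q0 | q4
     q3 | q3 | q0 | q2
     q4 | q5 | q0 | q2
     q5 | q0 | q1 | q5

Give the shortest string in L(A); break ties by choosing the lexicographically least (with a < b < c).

A breadth-first search from q0 reaches an accepting state first via the path q0 → q5 → q1 → q4 on input bba.
No string of length < 3 is accepted (BFS exhausts all shorter strings without reaching an accepting state), and bba is the lexicographically least accepting string of length 3.

bba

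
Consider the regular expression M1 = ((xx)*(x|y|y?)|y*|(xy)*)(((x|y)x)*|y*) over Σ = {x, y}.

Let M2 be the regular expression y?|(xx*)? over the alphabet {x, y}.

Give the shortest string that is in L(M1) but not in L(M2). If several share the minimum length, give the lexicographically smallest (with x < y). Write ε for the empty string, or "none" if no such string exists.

xy

The string xy is accepted by M1 but not by M2.
No shorter string lies in the difference, and xy is the lexicographically first length-2 string in L(M1) \ L(M2).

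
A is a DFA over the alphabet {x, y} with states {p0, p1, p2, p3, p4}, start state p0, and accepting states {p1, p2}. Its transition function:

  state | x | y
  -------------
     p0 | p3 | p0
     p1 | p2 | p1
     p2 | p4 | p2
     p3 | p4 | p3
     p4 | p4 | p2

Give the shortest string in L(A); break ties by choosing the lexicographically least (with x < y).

xxy

A breadth-first search from p0 reaches an accepting state first via the path p0 → p3 → p4 → p2 on input xxy.
No string of length < 3 is accepted (BFS exhausts all shorter strings without reaching an accepting state), and xxy is the lexicographically least accepting string of length 3.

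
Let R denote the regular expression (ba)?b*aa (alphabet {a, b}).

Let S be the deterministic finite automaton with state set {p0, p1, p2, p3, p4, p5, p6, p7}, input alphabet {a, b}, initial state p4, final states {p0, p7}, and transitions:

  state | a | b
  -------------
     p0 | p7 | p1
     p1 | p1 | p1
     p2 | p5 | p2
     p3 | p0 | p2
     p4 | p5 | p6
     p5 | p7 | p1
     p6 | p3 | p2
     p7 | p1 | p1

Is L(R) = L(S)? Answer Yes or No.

Converting the expression R to a DFA (subset construction, then merging equivalent states) gives the minimal DFA with states {r0, r1, r2, r3, r4, r5, r6, r7}, start state r0, accepting states {r3, r7} and transitions r0: a→r1, b→r2; r1: a→r3, b→r4; r2: a→r5, b→r6; r3: a→r4, b→r4; r4: a→r4, b→r4; r5: a→r7, b→r6; r6: a→r1, b→r6; r7: a→r3, b→r4.
Exploring the product automaton R × S from the start pair (r0, p4), following both machines on each input symbol, reaches 8 state pairs: (r0, p4), (r1, p5), (r2, p6), (r3, p7), (r4, p1), (r5, p3), (r6, p2), (r7, p0).
R accepts in {r3, r7} and S accepts in {p0, p7}. In every reachable pair the two components are either both accepting — (r3, p7), (r7, p0) — or both non-accepting, so no string is accepted by exactly one of the machines: L(R) \ L(S) and L(S) \ L(R) are both empty.
Hence every string is accepted by R iff it is accepted by S, and the two languages coincide.

Yes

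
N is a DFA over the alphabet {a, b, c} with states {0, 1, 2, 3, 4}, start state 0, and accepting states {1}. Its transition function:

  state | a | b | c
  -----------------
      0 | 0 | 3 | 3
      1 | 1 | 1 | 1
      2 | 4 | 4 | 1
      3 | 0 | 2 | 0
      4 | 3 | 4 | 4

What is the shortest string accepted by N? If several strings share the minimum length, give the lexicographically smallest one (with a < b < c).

A breadth-first search from 0 reaches an accepting state first via the path 0 → 3 → 2 → 1 on input bbc.
No string of length < 3 is accepted (BFS exhausts all shorter strings without reaching an accepting state), and bbc is the lexicographically least accepting string of length 3.

bbc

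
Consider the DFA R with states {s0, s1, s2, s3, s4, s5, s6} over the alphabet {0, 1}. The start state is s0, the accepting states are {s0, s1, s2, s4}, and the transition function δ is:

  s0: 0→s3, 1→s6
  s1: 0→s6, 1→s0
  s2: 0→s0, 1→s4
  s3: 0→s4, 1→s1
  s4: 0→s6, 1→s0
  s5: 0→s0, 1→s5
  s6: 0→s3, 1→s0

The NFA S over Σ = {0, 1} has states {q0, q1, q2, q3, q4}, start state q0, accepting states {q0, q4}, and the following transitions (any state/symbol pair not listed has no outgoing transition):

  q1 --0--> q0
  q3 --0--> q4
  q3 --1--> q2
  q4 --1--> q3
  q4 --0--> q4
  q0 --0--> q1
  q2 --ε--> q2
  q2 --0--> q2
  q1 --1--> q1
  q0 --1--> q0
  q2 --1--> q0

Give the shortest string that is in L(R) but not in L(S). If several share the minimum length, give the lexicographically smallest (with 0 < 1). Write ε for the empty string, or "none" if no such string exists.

The string 01 is accepted by R but not by S.
No shorter string lies in the difference, and 01 is the lexicographically first length-2 string in L(R) \ L(S).

01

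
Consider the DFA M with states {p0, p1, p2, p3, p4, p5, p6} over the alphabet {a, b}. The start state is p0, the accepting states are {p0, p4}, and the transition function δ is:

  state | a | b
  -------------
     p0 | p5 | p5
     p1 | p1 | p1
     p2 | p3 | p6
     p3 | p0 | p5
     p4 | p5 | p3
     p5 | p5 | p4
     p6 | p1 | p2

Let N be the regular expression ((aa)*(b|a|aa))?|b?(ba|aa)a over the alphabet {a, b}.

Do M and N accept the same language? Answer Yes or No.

The string ab is accepted by M but rejected by N.
So L(M) ≠ L(N).

No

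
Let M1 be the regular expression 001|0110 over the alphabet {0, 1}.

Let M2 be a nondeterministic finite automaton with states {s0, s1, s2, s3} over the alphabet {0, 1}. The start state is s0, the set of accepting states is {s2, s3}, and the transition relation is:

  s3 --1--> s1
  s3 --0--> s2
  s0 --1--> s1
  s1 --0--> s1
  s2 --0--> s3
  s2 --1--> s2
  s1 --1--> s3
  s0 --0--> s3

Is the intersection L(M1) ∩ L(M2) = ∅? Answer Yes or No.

No

The string 001 is accepted by both M1 and M2.
Hence L(M1) ∩ L(M2) ≠ ∅.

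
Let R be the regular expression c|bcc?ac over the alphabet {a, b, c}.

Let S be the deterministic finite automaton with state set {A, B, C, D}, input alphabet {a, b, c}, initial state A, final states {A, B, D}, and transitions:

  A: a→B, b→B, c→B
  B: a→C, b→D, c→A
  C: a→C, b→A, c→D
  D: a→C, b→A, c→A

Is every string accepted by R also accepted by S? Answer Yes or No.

Converting the expression R to a DFA (subset construction, then merging equivalent states) gives the minimal DFA with states {r0, r1, r2, r3, r4, r5, r6}, start state r0, accepting states {r3} and transitions r0: a→r1, b→r2, c→r3; r1: a→r1, b→r1, c→r1; r2: a→r1, b→r1, c→r4; r3: a→r1, b→r1, c→r1; r4: a→r5, b→r1, c→r6; r5: a→r1, b→r1, c→r3; r6: a→r5, b→r1, c→r1.
Exploring the product automaton R × S from the start pair (r0, A), following both machines on each input symbol, reaches 13 state pairs: (r0, A), (r1, B), (r2, B), (r3, B), (r1, C), (r1, D), (r1, A), (r4, A), (r5, B), (r6, B), (r3, A), (r5, C), (r3, D).
R accepts in {r3} and S accepts in {A, B, D}. The reachable pairs whose R-component is accepting are (r3, B), (r3, A), (r3, D); in each of them the S-component is accepting too, so the product for L(R) \ L(S) (R-component accepting, S-component rejecting) has no reachable accepting pair and the difference is empty.
Hence every string in L(R) is also in L(S).

Yes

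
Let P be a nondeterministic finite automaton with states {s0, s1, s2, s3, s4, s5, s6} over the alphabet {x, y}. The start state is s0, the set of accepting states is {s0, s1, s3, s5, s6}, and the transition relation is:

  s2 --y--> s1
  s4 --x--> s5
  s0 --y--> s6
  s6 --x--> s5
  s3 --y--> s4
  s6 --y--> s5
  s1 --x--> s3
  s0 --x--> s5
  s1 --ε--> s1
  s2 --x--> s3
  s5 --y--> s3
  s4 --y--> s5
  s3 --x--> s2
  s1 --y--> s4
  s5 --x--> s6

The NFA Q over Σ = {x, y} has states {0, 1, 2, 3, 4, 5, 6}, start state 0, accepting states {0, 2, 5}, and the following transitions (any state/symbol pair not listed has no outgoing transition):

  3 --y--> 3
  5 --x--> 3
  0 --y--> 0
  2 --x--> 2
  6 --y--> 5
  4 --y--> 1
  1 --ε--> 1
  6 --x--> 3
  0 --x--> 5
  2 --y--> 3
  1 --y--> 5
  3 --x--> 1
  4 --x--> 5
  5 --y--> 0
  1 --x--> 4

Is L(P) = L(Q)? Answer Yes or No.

The string xx is accepted by P but rejected by Q.
So L(P) ≠ L(Q).

No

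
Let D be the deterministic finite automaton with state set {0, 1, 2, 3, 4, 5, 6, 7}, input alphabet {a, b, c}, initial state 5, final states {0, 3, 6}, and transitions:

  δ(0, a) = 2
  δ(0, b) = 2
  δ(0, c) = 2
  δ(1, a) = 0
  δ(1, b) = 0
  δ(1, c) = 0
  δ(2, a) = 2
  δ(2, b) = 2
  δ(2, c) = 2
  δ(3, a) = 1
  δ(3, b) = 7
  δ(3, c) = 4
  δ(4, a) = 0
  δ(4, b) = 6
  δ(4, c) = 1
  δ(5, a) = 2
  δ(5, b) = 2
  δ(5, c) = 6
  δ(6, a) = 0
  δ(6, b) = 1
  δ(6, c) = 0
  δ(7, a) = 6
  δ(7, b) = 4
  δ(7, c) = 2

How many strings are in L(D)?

6

The useful subgraph on states {0, 1, 5, 6} is acyclic, so L(D) is finite; the longest accepting path visits 4 useful states, giving maximum string length 3.
Counting accepting paths from 5 by length: 1 of length 1, 2 of length 2, 3 of length 3. Total 6.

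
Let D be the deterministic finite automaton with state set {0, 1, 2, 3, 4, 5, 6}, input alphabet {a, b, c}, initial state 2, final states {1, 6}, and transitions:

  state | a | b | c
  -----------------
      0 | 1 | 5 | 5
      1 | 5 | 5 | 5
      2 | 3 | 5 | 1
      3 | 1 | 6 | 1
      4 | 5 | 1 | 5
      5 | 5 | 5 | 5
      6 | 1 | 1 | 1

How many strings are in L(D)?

The useful subgraph on states {1, 2, 3, 6} is acyclic, so L(D) is finite; the longest accepting path visits 4 useful states, giving maximum string length 3.
Counting accepting paths from 2 by length: 1 of length 1, 3 of length 2, 3 of length 3. Total 7.

7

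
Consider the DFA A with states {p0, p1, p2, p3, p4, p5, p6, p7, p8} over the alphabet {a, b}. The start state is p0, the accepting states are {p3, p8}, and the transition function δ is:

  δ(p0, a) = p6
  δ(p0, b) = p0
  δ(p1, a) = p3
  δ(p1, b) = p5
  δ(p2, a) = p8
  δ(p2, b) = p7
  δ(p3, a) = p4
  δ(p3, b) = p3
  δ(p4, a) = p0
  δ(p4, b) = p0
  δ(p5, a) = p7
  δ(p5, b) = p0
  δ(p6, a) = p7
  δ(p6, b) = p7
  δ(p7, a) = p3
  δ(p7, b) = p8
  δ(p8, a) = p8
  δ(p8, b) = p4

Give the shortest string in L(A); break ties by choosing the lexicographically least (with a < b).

aaa

A breadth-first search from p0 reaches an accepting state first via the path p0 → p6 → p7 → p3 on input aaa.
No string of length < 3 is accepted (BFS exhausts all shorter strings without reaching an accepting state), and aaa is the lexicographically least accepting string of length 3.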